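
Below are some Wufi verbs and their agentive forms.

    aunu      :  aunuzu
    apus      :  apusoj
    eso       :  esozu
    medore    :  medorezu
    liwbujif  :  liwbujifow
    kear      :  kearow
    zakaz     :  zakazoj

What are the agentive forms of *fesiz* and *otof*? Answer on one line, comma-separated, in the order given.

The suffix is conditioned by the final sound: -oj when the stem ends in a sibilant (*apus*, *zakaz*); -ow when the stem ends in a non-sibilant consonant (*liwbujif*, *kear*); -zu when the stem ends in a vowel (*aunu*, *eso*, *medore*).
The final sound of *fesiz* is /z/, which is a sibilant, so the suffix is -oj, giving *fesizoj*.
The final sound of *otof* is /f/, which is a non-sibilant consonant, so the suffix is -ow, giving *otofow*.

fesizoj, otofow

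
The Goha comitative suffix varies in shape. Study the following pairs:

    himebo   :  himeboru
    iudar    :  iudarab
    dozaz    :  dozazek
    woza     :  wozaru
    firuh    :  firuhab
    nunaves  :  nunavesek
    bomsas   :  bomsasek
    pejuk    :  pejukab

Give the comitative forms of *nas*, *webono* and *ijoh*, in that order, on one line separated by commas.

nasek, webonoru, ijohab

The pattern is sibilance of the final sound: -ek when the stem ends in a sibilant (*dozaz*, *nunaves*, *bomsas*); -ab when the stem ends in a non-sibilant consonant (*iudar*, *firuh*, *pejuk*); -ru when the stem ends in a vowel (*himebo*, *woza*).
Since the final sound of *nas* is /s/ (a sibilant), it takes -ek, giving *nasek*.
Since the final sound of *webono* is /o/ (a vowel), it takes -ru, giving *webonoru*.
*ijoh*: final sound = /h/, a non-sibilant consonant → -ab → *ijohab*.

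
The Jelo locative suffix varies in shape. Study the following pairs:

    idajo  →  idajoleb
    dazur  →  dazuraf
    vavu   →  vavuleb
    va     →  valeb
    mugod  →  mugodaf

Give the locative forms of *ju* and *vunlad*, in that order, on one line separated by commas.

juleb, vunladaf

The suffix is conditioned by the final sound: -af when the stem ends in a consonant (*dazur*, *mugod*); -leb when the stem ends in a vowel (*idajo*, *vavu*, *va*).
Since the final sound of *ju* is /u/ (a vowel), it takes -leb, giving *juleb*.
*vunlad* — final sound /d/ (a consonant) → -af → *vunladaf*.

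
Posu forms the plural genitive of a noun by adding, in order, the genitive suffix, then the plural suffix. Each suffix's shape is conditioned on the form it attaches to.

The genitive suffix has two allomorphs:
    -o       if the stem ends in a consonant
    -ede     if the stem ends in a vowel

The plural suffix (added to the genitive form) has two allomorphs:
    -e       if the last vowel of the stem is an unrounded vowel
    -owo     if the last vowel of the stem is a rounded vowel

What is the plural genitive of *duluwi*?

duluwiedee

*duluwi*: final sound = /i/, a vowel → -ede → *duluwiede*.
The last vowel of the genitive form *duluwiede* is /e/, which is an unrounded vowel, so the plural suffix is -e, giving *duluwiedee*.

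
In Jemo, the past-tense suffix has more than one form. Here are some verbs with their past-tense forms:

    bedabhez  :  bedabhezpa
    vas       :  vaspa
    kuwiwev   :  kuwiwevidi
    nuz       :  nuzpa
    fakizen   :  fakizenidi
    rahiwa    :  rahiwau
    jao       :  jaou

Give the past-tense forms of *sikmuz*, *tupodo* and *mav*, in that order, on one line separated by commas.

sikmuzpa, tupodou, mavidi

The pattern is sibilance of the final sound: -pa when the stem ends in a sibilant (*bedabhez*, *vas*, *nuz*); -idi when the stem ends in a non-sibilant consonant (*kuwiwev*, *fakizen*); -u when the stem ends in a vowel (*rahiwa*, *jao*).
The final sound of *sikmuz* is /z/, which is a sibilant, so the suffix is -pa, giving *sikmuzpa*.
*tupodo*: final sound = /o/, a vowel → -u → *tupodou*.
*mav* — final sound /v/ (a non-sibilant consonant) → -idi → *mavidi*.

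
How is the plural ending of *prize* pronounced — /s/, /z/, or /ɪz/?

/ɪz/

The stem *prize* ends in a sibilant (/s, z, ʃ, ʒ, tʃ, dʒ/).
The plural suffix surfaces as /ɪz/ after sibilants, /s/ after other voiceless consonants, and /z/ after other voiced sounds.
So the plural -s on *prize* is pronounced /ɪz/.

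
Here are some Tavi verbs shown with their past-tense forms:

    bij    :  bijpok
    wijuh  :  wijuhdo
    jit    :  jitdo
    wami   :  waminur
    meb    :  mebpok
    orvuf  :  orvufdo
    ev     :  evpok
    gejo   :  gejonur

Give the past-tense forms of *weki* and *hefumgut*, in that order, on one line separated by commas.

Looking at the final sound of each stem: -do when the stem ends in a voiceless consonant (*wijuh*, *jit*, *orvuf*); -pok when the stem ends in a voiced consonant (*bij*, *meb*, *ev*); -nur when the stem ends in a vowel (*wami*, *gejo*).
The final sound of *weki* is /i/, which is a vowel, so the suffix is -nur, giving *wekinur*.
Since the final sound of *hefumgut* is /t/ (a voiceless consonant), it takes -do, giving *hefumgutdo*.

wekinur, hefumgutdo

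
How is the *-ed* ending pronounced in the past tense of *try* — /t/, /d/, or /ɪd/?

/d/

The stem *try* ends in a voiced sound other than /d/.
The -ed suffix is realized as /ɪd/ after /t, d/; as /t/ after other voiceless consonants; and as /d/ after other voiced sounds.
So -ed on *try* is pronounced /d/.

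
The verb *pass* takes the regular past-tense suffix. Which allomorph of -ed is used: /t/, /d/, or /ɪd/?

/t/

The stem *pass* ends in a voiceless consonant other than /t/.
The -ed suffix is realized as /ɪd/ after /t, d/; as /t/ after other voiceless consonants; and as /d/ after other voiced sounds.
So -ed on *pass* is pronounced /t/.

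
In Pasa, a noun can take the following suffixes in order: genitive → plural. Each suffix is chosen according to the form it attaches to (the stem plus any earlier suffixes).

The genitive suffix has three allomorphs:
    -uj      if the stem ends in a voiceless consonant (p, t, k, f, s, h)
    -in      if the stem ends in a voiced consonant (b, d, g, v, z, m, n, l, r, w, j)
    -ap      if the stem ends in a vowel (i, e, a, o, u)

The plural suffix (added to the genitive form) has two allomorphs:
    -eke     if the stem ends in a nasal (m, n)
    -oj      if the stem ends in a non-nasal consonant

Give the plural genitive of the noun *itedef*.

*itedef*: final sound = /f/, a voiceless consonant → -uj → *itedefuj*.
Since the final consonant of the genitive form *itedefuj* is /j/ (non-nasal), it takes -oj, giving *itedefujoj*.

itedefujoj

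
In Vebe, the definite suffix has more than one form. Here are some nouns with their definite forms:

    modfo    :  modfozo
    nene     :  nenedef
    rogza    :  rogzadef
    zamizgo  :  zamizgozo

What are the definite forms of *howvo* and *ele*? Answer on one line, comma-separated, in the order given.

howvozo, eledef

Looking at the last vowel of each stem: -zo when the last vowel of the stem is a rounded vowel (*modfo*, *zamizgo*); -def when the last vowel of the stem is an unrounded vowel (*nene*, *rogza*).
*howvo*: last vowel = /o/, a rounded vowel → -zo → *howvozo*.
*ele*: last vowel = /e/, an unrounded vowel → -def → *eledef*.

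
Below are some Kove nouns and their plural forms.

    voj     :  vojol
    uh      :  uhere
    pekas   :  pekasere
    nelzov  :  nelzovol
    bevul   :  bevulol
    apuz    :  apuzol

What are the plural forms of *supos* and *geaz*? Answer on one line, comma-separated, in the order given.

suposere, geazol

The suffix is conditioned by the final consonant: -ere when the stem ends in a voiceless consonant (*uh*, *pekas*); -ol when the stem ends in a voiced consonant (*voj*, *nelzov*, *bevul*, *apuz*).
*supos*: final consonant = /s/, voiceless → -ere → *suposere*.
*geaz* — final consonant /z/ (voiced) → -ol → *geazol*.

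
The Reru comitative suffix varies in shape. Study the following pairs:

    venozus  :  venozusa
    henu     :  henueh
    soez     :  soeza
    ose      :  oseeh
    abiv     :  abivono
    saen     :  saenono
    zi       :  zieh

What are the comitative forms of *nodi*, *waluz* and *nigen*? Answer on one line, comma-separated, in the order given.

The alternation tracks the final sound of the stem — -a when the stem ends in a sibilant (*venozus*, *soez*); -ono when the stem ends in a non-sibilant consonant (*abiv*, *saen*); -eh when the stem ends in a vowel (*henu*, *ose*, *zi*).
Since the final sound of *nodi* is /i/ (a vowel), it takes -eh, giving *nodieh*.
Since the final sound of *waluz* is /z/ (a sibilant), it takes -a, giving *waluza*.
*nigen*: final sound = /n/, a non-sibilant consonant → -ono → *nigenono*.

nodieh, waluza, nigenono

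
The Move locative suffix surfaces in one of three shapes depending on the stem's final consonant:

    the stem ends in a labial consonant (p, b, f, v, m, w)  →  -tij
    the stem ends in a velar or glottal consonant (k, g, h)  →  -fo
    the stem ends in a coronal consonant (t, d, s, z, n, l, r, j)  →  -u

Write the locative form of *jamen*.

*jamen*: final consonant = /n/, coronal → -u → *jamenu*.

jamenu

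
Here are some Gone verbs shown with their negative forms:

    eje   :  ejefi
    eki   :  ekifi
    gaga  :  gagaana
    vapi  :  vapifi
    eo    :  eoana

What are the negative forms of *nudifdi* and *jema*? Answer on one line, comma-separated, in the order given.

nudifdifi, jemaana

Looking at the last vowel of each stem: -fi when the last vowel of the stem is a front vowel (*eje*, *eki*, *vapi*); -ana when the last vowel of the stem is a back vowel (*gaga*, *eo*).
*nudifdi*: last vowel = /i/, a front vowel → -fi → *nudifdifi*.
*jema* — last vowel /a/ (a back vowel) → -ana → *jemaana*.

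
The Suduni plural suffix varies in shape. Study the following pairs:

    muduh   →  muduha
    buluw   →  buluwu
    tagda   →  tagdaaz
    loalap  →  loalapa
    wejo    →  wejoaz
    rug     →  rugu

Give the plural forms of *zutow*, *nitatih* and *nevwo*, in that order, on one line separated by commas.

zutowu, nitatiha, nevwoaz

Looking at the final sound of each stem: -a when the stem ends in a voiceless consonant (*muduh*, *loalap*); -u when the stem ends in a voiced consonant (*buluw*, *rug*); -az when the stem ends in a vowel (*tagda*, *wejo*).
The final sound of *zutow* is /w/, which is a voiced consonant, so the suffix is -u, giving *zutowu*.
The final sound of *nitatih* is /h/, which is a voiceless consonant, so the suffix is -a, giving *nitatiha*.
The final sound of *nevwo* is /o/, which is a vowel, so the suffix is -az, giving *nevwoaz*.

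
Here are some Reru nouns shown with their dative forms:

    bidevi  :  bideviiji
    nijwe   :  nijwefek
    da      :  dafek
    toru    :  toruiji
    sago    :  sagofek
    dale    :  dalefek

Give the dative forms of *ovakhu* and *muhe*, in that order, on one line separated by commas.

The suffix is conditioned by the last vowel: -iji when the last vowel of the stem is a high vowel (*bidevi*, *toru*); -fek when the last vowel of the stem is a non-high vowel (*nijwe*, *da*, *sago*, *dale*).
*ovakhu* — last vowel /u/ (a high vowel) → -iji → *ovakhuiji*.
Since the last vowel of *muhe* is /e/ (a non-high vowel), it takes -fek, giving *muhefek*.

ovakhuiji, muhefek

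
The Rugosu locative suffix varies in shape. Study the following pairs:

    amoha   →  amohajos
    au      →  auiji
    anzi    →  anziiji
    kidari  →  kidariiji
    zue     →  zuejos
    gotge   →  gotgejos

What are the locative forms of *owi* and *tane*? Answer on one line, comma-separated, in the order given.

The pattern is height harmony: -iji when the last vowel of the stem is a high vowel (*au*, *anzi*, *kidari*); -jos when the last vowel of the stem is a non-high vowel (*amoha*, *zue*, *gotge*).
The last vowel of *owi* is /i/, which is a high vowel, so the suffix is -iji, giving *owiiji*.
*tane*: last vowel = /e/, a non-high vowel → -jos → *tanejos*.

owiiji, tanejos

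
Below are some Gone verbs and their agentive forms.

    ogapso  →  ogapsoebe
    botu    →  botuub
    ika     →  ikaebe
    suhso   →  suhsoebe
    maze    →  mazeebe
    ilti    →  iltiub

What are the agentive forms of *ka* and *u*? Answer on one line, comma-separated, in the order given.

kaebe, uub

Looking at the last vowel of each stem: -ub when the last vowel of the stem is a high vowel (*botu*, *ilti*); -ebe when the last vowel of the stem is a non-high vowel (*ogapso*, *ika*, *suhso*, *maze*).
*ka*: last vowel = /a/, a non-high vowel → -ebe → *kaebe*.
The last vowel of *u* is /u/, which is a high vowel, so the suffix is -ub, giving *uub*.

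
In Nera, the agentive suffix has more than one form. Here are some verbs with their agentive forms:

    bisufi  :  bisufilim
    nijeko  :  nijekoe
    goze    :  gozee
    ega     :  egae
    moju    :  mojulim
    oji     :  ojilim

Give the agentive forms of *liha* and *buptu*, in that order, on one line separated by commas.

lihae, buptulim

Looking at the last vowel of each stem: -lim when the last vowel of the stem is a high vowel (*bisufi*, *moju*, *oji*); -e when the last vowel of the stem is a non-high vowel (*nijeko*, *goze*, *ega*).
The last vowel of *liha* is /a/, which is a non-high vowel, so the suffix is -e, giving *lihae*.
The last vowel of *buptu* is /u/, which is a high vowel, so the suffix is -lim, giving *buptulim*.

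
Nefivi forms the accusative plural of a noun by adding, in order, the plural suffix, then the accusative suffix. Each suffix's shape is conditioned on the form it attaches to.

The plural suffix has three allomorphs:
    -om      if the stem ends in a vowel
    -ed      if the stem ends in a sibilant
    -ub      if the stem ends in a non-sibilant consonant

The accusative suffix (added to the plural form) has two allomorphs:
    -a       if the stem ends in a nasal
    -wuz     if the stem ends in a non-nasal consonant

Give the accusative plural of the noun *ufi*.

Since the final sound of *ufi* is /i/ (a vowel), it takes -om, giving *ufiom*.
The plural form *ufiom*: final consonant = /m/, a nasal → -a → *ufioma*.

ufioma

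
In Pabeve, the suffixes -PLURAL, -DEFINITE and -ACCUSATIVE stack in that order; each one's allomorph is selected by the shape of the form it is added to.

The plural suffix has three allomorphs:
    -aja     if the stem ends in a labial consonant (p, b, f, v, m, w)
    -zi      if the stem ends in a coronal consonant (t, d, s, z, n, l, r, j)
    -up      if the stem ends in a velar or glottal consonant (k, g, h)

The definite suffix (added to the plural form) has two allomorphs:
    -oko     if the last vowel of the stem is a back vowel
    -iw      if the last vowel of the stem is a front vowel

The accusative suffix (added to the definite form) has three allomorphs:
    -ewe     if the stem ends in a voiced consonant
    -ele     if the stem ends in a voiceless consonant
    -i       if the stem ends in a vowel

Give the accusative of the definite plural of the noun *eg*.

*eg*: final consonant = /g/, velar/glottal → -up → *egup*.
The plural form *egup* — last vowel /u/ (a back vowel) → -oko → *egupoko*.
The final sound of the definite form *egupoko* is /o/, which is a vowel, so the accusative suffix is -i, giving *egupokoi*.

egupokoi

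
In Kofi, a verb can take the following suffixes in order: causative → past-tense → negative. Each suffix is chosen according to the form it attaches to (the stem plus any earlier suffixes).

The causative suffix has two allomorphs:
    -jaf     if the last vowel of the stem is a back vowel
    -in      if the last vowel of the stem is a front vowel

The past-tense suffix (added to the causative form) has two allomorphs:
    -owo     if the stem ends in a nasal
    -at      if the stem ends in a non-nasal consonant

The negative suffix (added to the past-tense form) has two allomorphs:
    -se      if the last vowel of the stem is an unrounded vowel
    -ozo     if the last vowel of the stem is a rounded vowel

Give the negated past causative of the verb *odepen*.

*odepen*: last vowel = /e/, a front vowel → -in → *odepenin*.
Since the final consonant of the causative form *odepenin* is /n/ (a nasal), it takes -owo, giving *odepeninowo*.
The last vowel of the past-tense form *odepeninowo* is /o/, which is a rounded vowel, so the negative suffix is -ozo, giving *odepeninowoozo*.

odepeninowoozo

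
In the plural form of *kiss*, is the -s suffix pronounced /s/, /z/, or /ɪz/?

/ɪz/

The stem *kiss* ends in a sibilant (/s, z, ʃ, ʒ, tʃ, dʒ/).
The plural suffix surfaces as /ɪz/ after sibilants, /s/ after other voiceless consonants, and /z/ after other voiced sounds.
So the plural -s on *kiss* is pronounced /ɪz/.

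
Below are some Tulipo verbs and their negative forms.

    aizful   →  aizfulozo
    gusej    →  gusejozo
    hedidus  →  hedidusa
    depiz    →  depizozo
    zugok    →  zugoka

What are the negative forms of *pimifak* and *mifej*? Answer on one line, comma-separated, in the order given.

pimifaka, mifejozo

The suffix is conditioned by the final consonant: -a when the stem ends in a voiceless consonant (*hedidus*, *zugok*); -ozo when the stem ends in a voiced consonant (*aizful*, *gusej*, *depiz*).
*pimifak* — final consonant /k/ (voiceless) → -a → *pimifaka*.
The final consonant of *mifej* is /j/, which is voiced, so the suffix is -ozo, giving *mifejozo*.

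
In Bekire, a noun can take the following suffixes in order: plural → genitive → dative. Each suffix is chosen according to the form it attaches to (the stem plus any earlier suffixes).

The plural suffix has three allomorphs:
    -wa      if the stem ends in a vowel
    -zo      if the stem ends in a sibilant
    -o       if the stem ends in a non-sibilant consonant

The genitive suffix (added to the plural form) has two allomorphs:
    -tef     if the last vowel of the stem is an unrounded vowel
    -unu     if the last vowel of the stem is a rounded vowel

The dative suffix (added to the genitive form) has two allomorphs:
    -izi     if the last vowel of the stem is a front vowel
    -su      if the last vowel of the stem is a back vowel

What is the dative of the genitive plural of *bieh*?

biehounusu

The final sound of *bieh* is /h/, which is a non-sibilant consonant, so the plural suffix is -o, giving *bieho*.
The last vowel of the plural form *bieho* is /o/, which is a rounded vowel, so the genitive suffix is -unu, giving *biehounu*.
The last vowel of the genitive form *biehounu* is /u/, which is a back vowel, so the dative suffix is -su, giving *biehounusu*.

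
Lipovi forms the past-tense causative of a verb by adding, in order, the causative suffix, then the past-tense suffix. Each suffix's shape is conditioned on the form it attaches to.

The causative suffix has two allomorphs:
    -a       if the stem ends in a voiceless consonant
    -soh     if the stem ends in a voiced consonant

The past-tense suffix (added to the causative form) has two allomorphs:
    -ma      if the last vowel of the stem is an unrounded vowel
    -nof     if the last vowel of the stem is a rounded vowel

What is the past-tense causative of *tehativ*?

*tehativ*: final consonant = /v/, voiced → -soh → *tehativsoh*.
The last vowel of the causative form *tehativsoh* is /o/, which is a rounded vowel, so the past-tense suffix is -nof, giving *tehativsohnof*.

tehativsohnof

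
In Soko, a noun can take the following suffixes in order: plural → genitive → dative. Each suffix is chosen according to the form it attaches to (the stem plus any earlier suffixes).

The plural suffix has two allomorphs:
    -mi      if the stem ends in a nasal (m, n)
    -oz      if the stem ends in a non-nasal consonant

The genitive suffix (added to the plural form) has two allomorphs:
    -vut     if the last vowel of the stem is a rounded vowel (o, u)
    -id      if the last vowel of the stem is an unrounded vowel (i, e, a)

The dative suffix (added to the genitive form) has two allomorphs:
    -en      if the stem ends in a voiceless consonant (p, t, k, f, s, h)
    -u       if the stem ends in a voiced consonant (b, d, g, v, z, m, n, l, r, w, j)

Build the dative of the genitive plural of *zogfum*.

*zogfum* — final consonant /m/ (a nasal) → -mi → *zogfummi*.
The last vowel of the plural form *zogfummi* is /i/, which is an unrounded vowel, so the genitive suffix is -id, giving *zogfummiid*.
Since the final consonant of the genitive form *zogfummiid* is /d/ (voiced), it takes -u, giving *zogfummiidu*.

zogfummiidu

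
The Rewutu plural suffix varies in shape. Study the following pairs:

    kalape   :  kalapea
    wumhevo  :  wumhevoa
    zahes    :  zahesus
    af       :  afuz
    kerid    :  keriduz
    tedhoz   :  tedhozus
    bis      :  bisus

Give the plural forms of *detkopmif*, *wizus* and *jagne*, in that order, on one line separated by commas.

The suffix is conditioned by the final sound: -us when the stem ends in a sibilant (*zahes*, *tedhoz*, *bis*); -uz when the stem ends in a non-sibilant consonant (*af*, *kerid*); -a when the stem ends in a vowel (*kalape*, *wumhevo*).
The final sound of *detkopmif* is /f/, which is a non-sibilant consonant, so the suffix is -uz, giving *detkopmifuz*.
*wizus* — final sound /s/ (a sibilant) → -us → *wizusus*.
Since the final sound of *jagne* is /e/ (a vowel), it takes -a, giving *jagnea*.

detkopmifuz, wizusus, jagnea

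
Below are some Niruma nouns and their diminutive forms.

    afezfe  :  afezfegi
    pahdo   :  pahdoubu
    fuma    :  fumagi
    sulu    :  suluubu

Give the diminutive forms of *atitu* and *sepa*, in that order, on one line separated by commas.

The alternation tracks the last vowel of the stem — -ubu when the last vowel of the stem is a rounded vowel (*pahdo*, *sulu*); -gi when the last vowel of the stem is an unrounded vowel (*afezfe*, *fuma*).
Since the last vowel of *atitu* is /u/ (a rounded vowel), it takes -ubu, giving *atituubu*.
Since the last vowel of *sepa* is /a/ (an unrounded vowel), it takes -gi, giving *sepagi*.

atituubu, sepagi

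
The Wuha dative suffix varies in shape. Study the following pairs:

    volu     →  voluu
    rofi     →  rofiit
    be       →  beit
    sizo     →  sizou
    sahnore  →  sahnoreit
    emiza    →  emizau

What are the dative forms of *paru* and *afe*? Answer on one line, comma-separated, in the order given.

Looking at the last vowel of each stem: -it when the last vowel of the stem is a front vowel (*rofi*, *be*, *sahnore*); -u when the last vowel of the stem is a back vowel (*volu*, *sizo*, *emiza*).
*paru* — last vowel /u/ (a back vowel) → -u → *paruu*.
*afe*: last vowel = /e/, a front vowel → -it → *afeit*.

paruu, afeit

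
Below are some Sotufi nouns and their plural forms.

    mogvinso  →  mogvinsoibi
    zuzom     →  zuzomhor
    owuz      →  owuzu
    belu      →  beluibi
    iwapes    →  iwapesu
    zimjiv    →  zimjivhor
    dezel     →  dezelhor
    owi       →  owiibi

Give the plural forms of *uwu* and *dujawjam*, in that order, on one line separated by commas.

uwuibi, dujawjamhor

The suffix is conditioned by the final sound: -u when the stem ends in a sibilant (*owuz*, *iwapes*); -hor when the stem ends in a non-sibilant consonant (*zuzom*, *zimjiv*, *dezel*); -ibi when the stem ends in a vowel (*mogvinso*, *belu*, *owi*).
Since the final sound of *uwu* is /u/ (a vowel), it takes -ibi, giving *uwuibi*.
*dujawjam*: final sound = /m/, a non-sibilant consonant → -hor → *dujawjamhor*.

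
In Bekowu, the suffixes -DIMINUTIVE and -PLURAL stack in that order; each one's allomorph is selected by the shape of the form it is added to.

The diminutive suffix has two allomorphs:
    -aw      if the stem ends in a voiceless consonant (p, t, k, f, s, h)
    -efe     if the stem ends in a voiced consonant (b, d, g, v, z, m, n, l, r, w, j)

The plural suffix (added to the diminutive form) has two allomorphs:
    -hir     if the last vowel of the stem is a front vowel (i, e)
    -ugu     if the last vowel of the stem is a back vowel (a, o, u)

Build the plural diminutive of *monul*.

*monul* — final consonant /l/ (voiced) → -efe → *monulefe*.
The diminutive form *monulefe* — last vowel /e/ (a front vowel) → -hir → *monulefehir*.

monulefehir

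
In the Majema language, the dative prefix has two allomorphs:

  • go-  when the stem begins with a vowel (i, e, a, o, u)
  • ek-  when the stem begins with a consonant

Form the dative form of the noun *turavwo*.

ekturavwo

*turavwo* — first sound /t/ (a consonant) → ek- → *ekturavwo*.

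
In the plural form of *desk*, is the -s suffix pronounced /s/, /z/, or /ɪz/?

/s/

The stem *desk* ends in a voiceless non-sibilant consonant.
The plural suffix surfaces as /ɪz/ after sibilants, /s/ after other voiceless consonants, and /z/ after other voiced sounds.
So the plural -s on *desk* is pronounced /s/.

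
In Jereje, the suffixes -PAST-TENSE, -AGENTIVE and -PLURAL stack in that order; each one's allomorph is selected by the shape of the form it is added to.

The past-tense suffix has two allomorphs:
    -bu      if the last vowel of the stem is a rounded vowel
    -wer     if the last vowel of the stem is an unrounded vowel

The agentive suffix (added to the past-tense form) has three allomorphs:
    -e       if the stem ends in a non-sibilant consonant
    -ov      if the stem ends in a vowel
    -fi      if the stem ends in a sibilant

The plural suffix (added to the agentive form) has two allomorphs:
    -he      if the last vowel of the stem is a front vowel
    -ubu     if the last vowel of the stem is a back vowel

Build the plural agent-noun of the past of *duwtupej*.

Since the last vowel of *duwtupej* is /e/ (an unrounded vowel), it takes -wer, giving *duwtupejwer*.
Since the final sound of the past-tense form *duwtupejwer* is /r/ (a non-sibilant consonant), it takes -e, giving *duwtupejwere*.
The last vowel of the agentive form *duwtupejwere* is /e/, which is a front vowel, so the plural suffix is -he, giving *duwtupejwerehe*.

duwtupejwerehe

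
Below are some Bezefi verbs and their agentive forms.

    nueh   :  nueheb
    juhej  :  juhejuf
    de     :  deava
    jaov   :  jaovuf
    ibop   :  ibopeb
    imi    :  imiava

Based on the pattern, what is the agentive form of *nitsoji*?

nitsojiava

The suffix is conditioned by the final sound: -eb when the stem ends in a voiceless consonant (*nueh*, *ibop*); -uf when the stem ends in a voiced consonant (*juhej*, *jaov*); -ava when the stem ends in a vowel (*de*, *imi*).
*nitsoji*: final sound = /i/, a vowel → -ava → *nitsojiava*.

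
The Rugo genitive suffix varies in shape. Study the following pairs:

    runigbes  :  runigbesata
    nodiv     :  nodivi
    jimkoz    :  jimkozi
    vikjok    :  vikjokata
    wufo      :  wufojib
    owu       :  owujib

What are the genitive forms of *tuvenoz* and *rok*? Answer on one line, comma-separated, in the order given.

Looking at the final sound of each stem: -ata when the stem ends in a voiceless consonant (*runigbes*, *vikjok*); -i when the stem ends in a voiced consonant (*nodiv*, *jimkoz*); -jib when the stem ends in a vowel (*wufo*, *owu*).
The final sound of *tuvenoz* is /z/, which is a voiced consonant, so the suffix is -i, giving *tuvenozi*.
*rok*: final sound = /k/, a voiceless consonant → -ata → *rokata*.

tuvenozi, rokata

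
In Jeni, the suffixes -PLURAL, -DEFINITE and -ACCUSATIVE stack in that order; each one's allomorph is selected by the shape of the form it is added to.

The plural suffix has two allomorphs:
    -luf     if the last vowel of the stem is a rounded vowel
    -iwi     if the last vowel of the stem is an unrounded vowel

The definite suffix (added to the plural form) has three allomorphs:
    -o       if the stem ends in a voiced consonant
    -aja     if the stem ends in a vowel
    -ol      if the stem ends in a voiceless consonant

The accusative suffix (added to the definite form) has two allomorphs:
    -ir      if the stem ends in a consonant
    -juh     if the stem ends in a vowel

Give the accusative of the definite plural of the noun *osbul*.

The last vowel of *osbul* is /u/, which is a rounded vowel, so the plural suffix is -luf, giving *osbulluf*.
The plural form *osbulluf* — final sound /f/ (a voiceless consonant) → -ol → *osbullufol*.
The definite form *osbullufol*: final sound = /l/, a consonant → -ir → *osbullufolir*.

osbullufolir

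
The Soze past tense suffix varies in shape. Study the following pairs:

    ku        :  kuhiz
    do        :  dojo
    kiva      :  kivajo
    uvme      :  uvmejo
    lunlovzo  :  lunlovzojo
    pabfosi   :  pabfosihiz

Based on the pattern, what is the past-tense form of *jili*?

The alternation tracks the last vowel of the stem — -hiz when the last vowel of the stem is a high vowel (*ku*, *pabfosi*); -jo when the last vowel of the stem is a non-high vowel (*do*, *kiva*, *uvme*, *lunlovzo*).
Since the last vowel of *jili* is /i/ (a high vowel), it takes -hiz, giving *jilihiz*.

jilihiz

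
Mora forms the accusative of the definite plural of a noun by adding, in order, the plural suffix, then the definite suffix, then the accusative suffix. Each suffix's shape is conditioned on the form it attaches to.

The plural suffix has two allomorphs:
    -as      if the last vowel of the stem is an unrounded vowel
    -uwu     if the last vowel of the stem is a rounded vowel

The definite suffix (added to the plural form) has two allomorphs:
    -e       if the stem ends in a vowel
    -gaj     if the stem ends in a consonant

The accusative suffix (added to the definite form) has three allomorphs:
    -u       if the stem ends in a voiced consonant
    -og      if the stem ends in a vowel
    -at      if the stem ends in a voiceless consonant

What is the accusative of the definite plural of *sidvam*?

The last vowel of *sidvam* is /a/, which is an unrounded vowel, so the plural suffix is -as, giving *sidvamas*.
Since the final sound of the plural form *sidvamas* is /s/ (a consonant), it takes -gaj, giving *sidvamasgaj*.
Since the final sound of the definite form *sidvamasgaj* is /j/ (a voiced consonant), it takes -u, giving *sidvamasgaju*.

sidvamasgaju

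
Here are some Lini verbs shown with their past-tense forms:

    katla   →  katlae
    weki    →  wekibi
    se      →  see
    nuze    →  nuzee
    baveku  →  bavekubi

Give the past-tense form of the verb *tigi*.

tigibi

Looking at the last vowel of each stem: -bi when the last vowel of the stem is a high vowel (*weki*, *baveku*); -e when the last vowel of the stem is a non-high vowel (*katla*, *se*, *nuze*).
*tigi* — last vowel /i/ (a high vowel) → -bi → *tigibi*.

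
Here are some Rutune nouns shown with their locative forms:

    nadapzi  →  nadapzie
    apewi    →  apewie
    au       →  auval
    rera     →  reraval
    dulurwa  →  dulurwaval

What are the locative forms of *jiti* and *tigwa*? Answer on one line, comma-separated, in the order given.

The suffix is conditioned by the last vowel: -e when the last vowel of the stem is a front vowel (*nadapzi*, *apewi*); -val when the last vowel of the stem is a back vowel (*au*, *rera*, *dulurwa*).
*jiti*: last vowel = /i/, a front vowel → -e → *jitie*.
Since the last vowel of *tigwa* is /a/ (a back vowel), it takes -val, giving *tigwaval*.

jitie, tigwaval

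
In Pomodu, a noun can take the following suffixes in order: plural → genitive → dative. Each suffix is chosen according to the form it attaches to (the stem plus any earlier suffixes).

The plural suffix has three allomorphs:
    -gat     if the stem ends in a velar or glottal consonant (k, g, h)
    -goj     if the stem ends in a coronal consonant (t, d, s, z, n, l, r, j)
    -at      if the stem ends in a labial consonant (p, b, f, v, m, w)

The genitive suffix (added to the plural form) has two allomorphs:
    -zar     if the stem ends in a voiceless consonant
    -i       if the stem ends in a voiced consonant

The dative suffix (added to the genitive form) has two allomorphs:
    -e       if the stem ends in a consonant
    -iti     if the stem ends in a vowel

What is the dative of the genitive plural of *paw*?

*paw* — final consonant /w/ (labial) → -at → *pawat*.
The plural form *pawat* — final consonant /t/ (voiceless) → -zar → *pawatzar*.
The final sound of the genitive form *pawatzar* is /r/, which is a consonant, so the dative suffix is -e, giving *pawatzare*.

pawatzare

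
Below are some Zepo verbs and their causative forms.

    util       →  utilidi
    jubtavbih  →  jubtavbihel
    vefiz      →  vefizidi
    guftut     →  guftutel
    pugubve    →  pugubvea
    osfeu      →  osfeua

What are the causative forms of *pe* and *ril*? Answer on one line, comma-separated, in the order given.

pea, rilidi

Looking at the final sound of each stem: -el when the stem ends in a voiceless consonant (*jubtavbih*, *guftut*); -idi when the stem ends in a voiced consonant (*util*, *vefiz*); -a when the stem ends in a vowel (*pugubve*, *osfeu*).
Since the final sound of *pe* is /e/ (a vowel), it takes -a, giving *pea*.
The final sound of *ril* is /l/, which is a voiced consonant, so the suffix is -idi, giving *rilidi*.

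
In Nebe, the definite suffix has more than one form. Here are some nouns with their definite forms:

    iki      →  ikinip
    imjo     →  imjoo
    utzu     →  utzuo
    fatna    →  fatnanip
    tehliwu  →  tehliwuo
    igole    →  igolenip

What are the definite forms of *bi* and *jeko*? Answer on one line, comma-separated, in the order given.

The suffix is conditioned by the last vowel: -o when the last vowel of the stem is a rounded vowel (*imjo*, *utzu*, *tehliwu*); -nip when the last vowel of the stem is an unrounded vowel (*iki*, *fatna*, *igole*).
*bi*: last vowel = /i/, an unrounded vowel → -nip → *binip*.
The last vowel of *jeko* is /o/, which is a rounded vowel, so the suffix is -o, giving *jekoo*.

binip, jekoo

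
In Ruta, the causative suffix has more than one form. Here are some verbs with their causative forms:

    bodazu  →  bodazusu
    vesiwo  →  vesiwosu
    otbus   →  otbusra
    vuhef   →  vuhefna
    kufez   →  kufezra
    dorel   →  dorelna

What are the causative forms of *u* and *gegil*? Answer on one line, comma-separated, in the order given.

usu, gegilna

The suffix is conditioned by the final sound: -ra when the stem ends in a sibilant (*otbus*, *kufez*); -na when the stem ends in a non-sibilant consonant (*vuhef*, *dorel*); -su when the stem ends in a vowel (*bodazu*, *vesiwo*).
The final sound of *u* is /u/, which is a vowel, so the suffix is -su, giving *usu*.
*gegil* — final sound /l/ (a non-sibilant consonant) → -na → *gegilna*.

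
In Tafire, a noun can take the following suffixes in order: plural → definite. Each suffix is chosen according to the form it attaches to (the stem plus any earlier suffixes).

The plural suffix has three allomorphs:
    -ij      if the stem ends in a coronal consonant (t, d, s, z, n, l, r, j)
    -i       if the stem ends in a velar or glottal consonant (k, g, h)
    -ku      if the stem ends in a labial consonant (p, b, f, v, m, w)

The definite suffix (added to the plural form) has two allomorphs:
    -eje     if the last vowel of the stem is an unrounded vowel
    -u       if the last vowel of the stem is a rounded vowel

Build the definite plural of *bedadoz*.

bedadozijeje

Since the final consonant of *bedadoz* is /z/ (coronal), it takes -ij, giving *bedadozij*.
Since the last vowel of the plural form *bedadozij* is /i/ (an unrounded vowel), it takes -eje, giving *bedadozijeje*.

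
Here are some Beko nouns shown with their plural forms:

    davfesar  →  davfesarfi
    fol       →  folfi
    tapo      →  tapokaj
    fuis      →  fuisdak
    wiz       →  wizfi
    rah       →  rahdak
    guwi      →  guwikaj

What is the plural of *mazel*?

mazelfi

Looking at the final sound of each stem: -dak when the stem ends in a voiceless consonant (*fuis*, *rah*); -fi when the stem ends in a voiced consonant (*davfesar*, *fol*, *wiz*); -kaj when the stem ends in a vowel (*tapo*, *guwi*).
The final sound of *mazel* is /l/, which is a voiced consonant, so the suffix is -fi, giving *mazelfi*.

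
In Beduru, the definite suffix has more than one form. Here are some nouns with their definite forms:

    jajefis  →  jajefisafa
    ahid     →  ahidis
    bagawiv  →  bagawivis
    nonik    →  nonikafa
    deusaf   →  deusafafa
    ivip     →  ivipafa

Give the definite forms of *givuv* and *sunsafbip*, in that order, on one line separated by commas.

givuvis, sunsafbipafa

The alternation tracks the final consonant of the stem — -afa when the stem ends in a voiceless consonant (*jajefis*, *nonik*, *deusaf*, *ivip*); -is when the stem ends in a voiced consonant (*ahid*, *bagawiv*).
*givuv* — final consonant /v/ (voiced) → -is → *givuvis*.
*sunsafbip* — final consonant /p/ (voiceless) → -afa → *sunsafbipafa*.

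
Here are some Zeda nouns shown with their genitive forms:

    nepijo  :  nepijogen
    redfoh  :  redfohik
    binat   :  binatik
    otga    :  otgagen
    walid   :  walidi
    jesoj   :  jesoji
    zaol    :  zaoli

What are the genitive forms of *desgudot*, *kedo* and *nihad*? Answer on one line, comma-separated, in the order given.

The suffix is conditioned by the final sound: -ik when the stem ends in a voiceless consonant (*redfoh*, *binat*); -i when the stem ends in a voiced consonant (*walid*, *jesoj*, *zaol*); -gen when the stem ends in a vowel (*nepijo*, *otga*).
*desgudot* — final sound /t/ (a voiceless consonant) → -ik → *desgudotik*.
*kedo* — final sound /o/ (a vowel) → -gen → *kedogen*.
Since the final sound of *nihad* is /d/ (a voiced consonant), it takes -i, giving *nihadi*.

desgudotik, kedogen, nihadi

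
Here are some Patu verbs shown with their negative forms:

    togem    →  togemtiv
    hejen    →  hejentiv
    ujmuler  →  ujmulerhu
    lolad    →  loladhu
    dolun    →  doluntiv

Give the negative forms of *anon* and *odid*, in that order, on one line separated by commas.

The pattern is nasality of the final consonant: -tiv when the stem ends in a nasal (*togem*, *hejen*, *dolun*); -hu when the stem ends in a non-nasal consonant (*ujmuler*, *lolad*).
*anon* — final consonant /n/ (a nasal) → -tiv → *anontiv*.
*odid* — final consonant /d/ (non-nasal) → -hu → *odidhu*.

anontiv, odidhu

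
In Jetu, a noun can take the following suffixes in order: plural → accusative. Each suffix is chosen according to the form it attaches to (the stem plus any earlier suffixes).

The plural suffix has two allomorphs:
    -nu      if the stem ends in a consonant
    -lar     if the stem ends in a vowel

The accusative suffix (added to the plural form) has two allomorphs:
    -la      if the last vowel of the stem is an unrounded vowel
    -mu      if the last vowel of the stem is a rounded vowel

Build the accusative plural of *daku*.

dakularla

The final sound of *daku* is /u/, which is a vowel, so the plural suffix is -lar, giving *dakular*.
The plural form *dakular* — last vowel /a/ (an unrounded vowel) → -la → *dakularla*.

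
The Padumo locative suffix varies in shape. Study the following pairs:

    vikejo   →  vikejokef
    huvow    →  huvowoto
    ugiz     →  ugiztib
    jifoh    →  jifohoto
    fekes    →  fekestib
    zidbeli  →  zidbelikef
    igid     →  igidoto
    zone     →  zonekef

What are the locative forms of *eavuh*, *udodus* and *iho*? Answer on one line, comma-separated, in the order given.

eavuhoto, udodustib, ihokef

The pattern is sibilance of the final sound: -tib when the stem ends in a sibilant (*ugiz*, *fekes*); -oto when the stem ends in a non-sibilant consonant (*huvow*, *jifoh*, *igid*); -kef when the stem ends in a vowel (*vikejo*, *zidbeli*, *zone*).
*eavuh*: final sound = /h/, a non-sibilant consonant → -oto → *eavuhoto*.
The final sound of *udodus* is /s/, which is a sibilant, so the suffix is -tib, giving *udodustib*.
*iho*: final sound = /o/, a vowel → -kef → *ihokef*.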